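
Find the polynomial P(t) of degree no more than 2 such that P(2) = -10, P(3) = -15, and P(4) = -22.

P(t) = -t^2 - 6

Write P(t) = at^2 + bt + c. Substituting each data point gives a linear system:
  4a + 2b + c = -10
  9a + 3b + c = -15
  16a + 4b + c = -22
Solving the system yields a = -1, b = 0, c = -6.
So P(t) = -t^2 - 6.
Check: P(4) = -22. ✓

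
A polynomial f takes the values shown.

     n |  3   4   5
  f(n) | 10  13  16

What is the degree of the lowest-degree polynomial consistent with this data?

1

Forward differences of the values at n = 3, 4, 5:
  f  : 10  13  16
  Δ  : 3  3
  Δ^2: 0
The first differences are constant (3) and nonzero, while all higher differences vanish, so the minimal degree is 1.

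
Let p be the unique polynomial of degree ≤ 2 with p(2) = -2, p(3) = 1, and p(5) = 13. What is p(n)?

Using the Lagrange interpolation formula with nodes 2, 3, 5:
  L_0(n) = (n - 3)(n - 5) / 3
  L_1(n) = (n - 2)(n - 5) / -2
  L_2(n) = (n - 2)(n - 3) / 6
Then p(n) = -2·L_0(n) + 1·L_1(n) + 13·L_2(n).
Expanding and collecting terms gives p(n) = n^2 - 2n - 2.
Check: p(3) = 1. ✓

p(n) = n^2 - 2n - 2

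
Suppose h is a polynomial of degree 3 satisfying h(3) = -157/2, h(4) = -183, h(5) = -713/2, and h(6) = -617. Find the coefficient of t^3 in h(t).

-3

Write h(t) = at^3 + bt^2 + ct + d. Substituting each data point gives a linear system:
  27a + 9b + 3c + d = -157/2
  64a + 16b + 4c + d = -183
  125a + 25b + 5c + d = -713/2
  216a + 36b + 6c + d = -617
Solving the system yields a = -3, b = 3/2, c = -4, d = 1.
So h(t) = -3t^3 + (3/2)t^2 - 4t + 1.
The leading coefficient is -3.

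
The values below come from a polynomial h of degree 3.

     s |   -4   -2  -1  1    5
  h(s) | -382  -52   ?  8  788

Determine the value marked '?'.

The 4 known points determine the degree-3 polynomial uniquely.
Write h(s) = as^3 + bs^2 + cs + d. Substituting each data point gives a linear system:
  -64a + 16b - 4c + d = -382
  -8a + 4b - 2c + d = -52
  a + b + c + d = 8
  125a + 25b + 5c + d = 788
Solving the system yields a = 6, b = 1, c = 3, d = -2.
So h(s) = 6s^3 + s^2 + 3s - 2.
Then h(-1) = -10.

-10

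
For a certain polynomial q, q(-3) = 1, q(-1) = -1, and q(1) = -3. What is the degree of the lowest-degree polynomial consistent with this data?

1

Divided differences on the nodes -3, -1, 1:
  order 0: 1  -1  -3
  order 1: -1  -1
  order 2: 0
The order-1 divided differences are all -1 (nonzero) and every higher order vanishes, so the data lies on a polynomial of degree exactly 1.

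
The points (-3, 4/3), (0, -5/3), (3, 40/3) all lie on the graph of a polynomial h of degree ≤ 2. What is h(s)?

h(s) = s^2 + 2s - 5/3

Using the Lagrange interpolation formula with nodes -3, 0, 3:
  L_0(s) = s(s - 3) / 18
  L_1(s) = (s + 3)(s - 3) / -9
  L_2(s) = (s + 3)s / 18
Then h(s) = 4/3·L_0(s) - 5/3·L_1(s) + 40/3·L_2(s).
Expanding and collecting terms gives h(s) = s^2 + 2s - 5/3.
Check: h(3) = 40/3. ✓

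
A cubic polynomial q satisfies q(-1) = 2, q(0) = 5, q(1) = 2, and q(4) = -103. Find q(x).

q(x) = -x^3 - 3x^2 + x + 5

Using the Lagrange interpolation formula with nodes -1, 0, 1, 4:
  L_0(x) = x(x - 1)(x - 4) / -10
  L_1(x) = (x + 1)(x - 1)(x - 4) / 4
  L_2(x) = (x + 1)x(x - 4) / -6
  L_3(x) = (x + 1)x(x - 1) / 60
Then q(x) = 2·L_0(x) + 5·L_1(x) + 2·L_2(x) - 103·L_3(x).
Expanding and collecting terms gives q(x) = -x³ - 3x² + x + 5.
Check: q(4) = -103. ✓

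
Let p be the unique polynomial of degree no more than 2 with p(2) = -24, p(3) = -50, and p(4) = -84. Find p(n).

p(n) = -4n^2 - 6n + 4

Using the Lagrange interpolation formula with nodes 2, 3, 4:
  L_0(n) = (n - 3)(n - 4) / 2
  L_1(n) = (n - 2)(n - 4) / -1
  L_2(n) = (n - 2)(n - 3) / 2
Then p(n) = -24·L_0(n) - 50·L_1(n) - 84·L_2(n).
Expanding and collecting terms gives p(n) = -4n^2 - 6n + 4.
Check: p(4) = -84. ✓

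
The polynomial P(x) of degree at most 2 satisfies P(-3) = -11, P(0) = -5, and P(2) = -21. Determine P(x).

Write P(x) = ax^2 + bx + c. Substituting each data point gives a linear system:
  9a - 3b + c = -11
  c = -5
  4a + 2b + c = -21
Solving the system yields a = -2, b = -4, c = -5.
So P(x) = -2x^2 - 4x - 5.
Check: P(-3) = -11. ✓

P(x) = -2x^2 - 4x - 5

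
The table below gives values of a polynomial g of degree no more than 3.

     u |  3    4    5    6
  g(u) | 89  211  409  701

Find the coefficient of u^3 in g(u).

3

Write g(u) = au^3 + bu^2 + cu + d. Substituting each data point gives a linear system:
  27a + 9b + 3c + d = 89
  64a + 16b + 4c + d = 211
  125a + 25b + 5c + d = 409
  216a + 36b + 6c + d = 701
Solving the system yields a = 3, b = 2, c = -3, d = -1.
So g(u) = 3u³ + 2u² - 3u - 1.
The leading coefficient is 3.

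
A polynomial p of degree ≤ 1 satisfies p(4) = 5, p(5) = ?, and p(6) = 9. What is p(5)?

The 2 known points determine the degree-1 polynomial uniquely.
Write p(t) = at + b. Substituting each data point gives a linear system:
  4a + b = 5
  6a + b = 9
Solving the system yields a = 2, b = -3.
So p(t) = 2t - 3.
Then p(5) = 7.

7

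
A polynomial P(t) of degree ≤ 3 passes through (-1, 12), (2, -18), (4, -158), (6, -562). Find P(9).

-1978

Write P(t) = at^3 + bt^2 + ct + d. Substituting each data point gives a linear system:
  -a + b - c + d = 12
  8a + 4b + 2c + d = -18
  64a + 16b + 4c + d = -158
  216a + 36b + 6c + d = -562
Solving the system yields a = -3, b = 3, c = -4, d = 2.
So P(t) = -3t³ + 3t² - 4t + 2.
Then P(9) = -1978.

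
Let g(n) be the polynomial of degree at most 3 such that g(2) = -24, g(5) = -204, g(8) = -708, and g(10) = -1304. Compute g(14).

Write g(n) = an^3 + bn^2 + cn + d. Substituting each data point gives a linear system:
  8a + 4b + 2c + d = -24
  125a + 25b + 5c + d = -204
  512a + 64b + 8c + d = -708
  1000a + 100b + 10c + d = -1304
Solving the system yields a = -1, b = -3, c = 0, d = -4.
So g(n) = -n³ - 3n² - 4.
Then g(14) = -3336.

-3336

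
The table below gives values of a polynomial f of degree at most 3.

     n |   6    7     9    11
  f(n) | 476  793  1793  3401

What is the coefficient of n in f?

1

Write f(n) = an^3 + bn^2 + cn + d. Substituting each data point gives a linear system:
  216a + 36b + 6c + d = 476
  343a + 49b + 7c + d = 793
  729a + 81b + 9c + d = 1793
  1331a + 121b + 11c + d = 3401
Solving the system yields a = 3, b = -5, c = 1, d = 2.
So f(n) = 3n³ - 5n² + n + 2.
The coefficient of n is 1.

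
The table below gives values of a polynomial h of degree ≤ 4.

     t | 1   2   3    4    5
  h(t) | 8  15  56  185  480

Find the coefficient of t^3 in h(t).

-1

Write h(t) = at^4 + bt^3 + ct^2 + dt + e. Substituting each data point gives a linear system:
  a + b + c + d + e = 8
  16a + 8b + 4c + 2d + e = 15
  81a + 27b + 9c + 3d + e = 56
  256a + 64b + 16c + 4d + e = 185
  625a + 125b + 25c + 5d + e = 480
Solving the system yields a = 1, b = -1, c = -2, d = 5, e = 5.
So h(t) = t⁴ - t³ - 2t² + 5t + 5.
The coefficient of t^3 is -1.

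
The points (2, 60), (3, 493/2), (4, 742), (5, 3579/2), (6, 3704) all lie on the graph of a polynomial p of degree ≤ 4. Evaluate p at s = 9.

Write p(s) = as^4 + bs^3 + cs^2 + ds + e. Substituting each data point gives a linear system:
  16a + 8b + 4c + 2d + e = 60
  81a + 27b + 9c + 3d + e = 493/2
  256a + 64b + 16c + 4d + e = 742
  625a + 125b + 25c + 5d + e = 3579/2
  1296a + 216b + 36c + 6d + e = 3704
Solving the system yields a = 3, b = -3/2, c = 3, d = 5, e = 2.
So p(s) = 3s⁴ - (3/2)s³ + 3s² + 5s + 2.
Then p(9) = 37759/2.

37759/2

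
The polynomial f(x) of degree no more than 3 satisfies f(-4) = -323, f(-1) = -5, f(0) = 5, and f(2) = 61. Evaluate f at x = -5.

Using the Lagrange interpolation formula with nodes -4, -1, 0, 2:
  L_0(x) = (x + 1)x(x - 2) / -72
  L_1(x) = (x + 4)x(x - 2) / 9
  L_2(x) = (x + 4)(x + 1)(x - 2) / -8
  L_3(x) = (x + 4)(x + 1)x / 36
Then f(x) = -323·L_0(x) - 5·L_1(x) + 5·L_2(x) + 61·L_3(x).
Expanding and collecting terms gives f(x) = 5x³ + x² + 6x + 5.
Evaluating at x = -5: f(-5) = -625.

-625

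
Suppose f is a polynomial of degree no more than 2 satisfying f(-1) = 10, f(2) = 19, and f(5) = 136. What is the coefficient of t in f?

-3

Write f(t) = at^2 + bt + c. Substituting each data point gives a linear system:
  a - b + c = 10
  4a + 2b + c = 19
  25a + 5b + c = 136
Solving the system yields a = 6, b = -3, c = 1.
So f(t) = 6t^2 - 3t + 1.
The coefficient of t is -3.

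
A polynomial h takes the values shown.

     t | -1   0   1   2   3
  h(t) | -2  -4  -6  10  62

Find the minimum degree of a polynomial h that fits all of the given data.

Forward differences of the values at t = -1, 0, 1, 2, 3:
  h  : -2  -4  -6  10  62
  Δ  : -2  -2  16  52
  Δ^2: 0  18  36
  Δ^3: 18  18
  Δ^4: 0
The third differences are constant (18) and nonzero, while all higher differences vanish, so the minimal degree is 3.

3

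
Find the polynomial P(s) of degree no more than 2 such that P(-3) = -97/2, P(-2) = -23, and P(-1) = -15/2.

Using the Lagrange interpolation formula with nodes -3, -2, -1:
  L_0(s) = (s + 2)(s + 1) / 2
  L_1(s) = (s + 3)(s + 1) / -1
  L_2(s) = (s + 3)(s + 2) / 2
Then P(s) = -97/2·L_0(s) - 23·L_1(s) - 15/2·L_2(s).
Expanding and collecting terms gives P(s) = -5s² + (1/2)s - 2.
Check: P(-3) = -97/2. ✓

P(s) = -5s^2 + (1/2)s - 2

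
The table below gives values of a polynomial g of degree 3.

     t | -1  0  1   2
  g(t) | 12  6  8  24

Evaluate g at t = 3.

60

Forward differences of the values at t = -1, 0, 1, 2:
  g  : 12  6  8  24
  Δ  : -6  2  16
  Δ^2: 8  14
  Δ^3: 6
The third differences are constant, confirming degree 3.
Interpolating (Newton forward form) and evaluating at t = 3 gives g(3) = 60.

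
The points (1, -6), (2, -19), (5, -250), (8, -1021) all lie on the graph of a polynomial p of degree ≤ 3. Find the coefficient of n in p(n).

Write p(n) = an^3 + bn^2 + cn + d. Substituting each data point gives a linear system:
  a + b + c + d = -6
  8a + 4b + 2c + d = -19
  125a + 25b + 5c + d = -250
  512a + 64b + 8c + d = -1021
Solving the system yields a = -2, b = 0, c = 1, d = -5.
So p(n) = -2n^3 + n - 5.
The coefficient of n is 1.

1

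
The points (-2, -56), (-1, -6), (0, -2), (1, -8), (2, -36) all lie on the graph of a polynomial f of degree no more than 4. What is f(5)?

Forward differences of the values at x = -2, -1, 0, 1, 2:
  f  : -56  -6  -2  -8  -36
  Δ  : 50  4  -6  -28
  Δ^2: -46  -10  -22
  Δ^3: 36  -12
  Δ^4: -48
The fourth differences are constant, confirming degree 4.
Interpolating (Newton forward form) and evaluating at x = 5 gives f(5) = -1092.

-1092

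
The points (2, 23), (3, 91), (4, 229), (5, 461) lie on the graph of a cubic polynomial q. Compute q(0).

Write q(s) = as^3 + bs^2 + cs + d. Substituting each data point gives a linear system:
  8a + 4b + 2c + d = 23
  27a + 9b + 3c + d = 91
  64a + 16b + 4c + d = 229
  125a + 25b + 5c + d = 461
Solving the system yields a = 4, b = -1, c = -3, d = 1.
So q(s) = 4s^3 - s^2 - 3s + 1.
Then q(0) = 1.

1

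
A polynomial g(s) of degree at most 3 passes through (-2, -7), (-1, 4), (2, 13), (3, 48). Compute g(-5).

Using the Lagrange interpolation formula with nodes -2, -1, 2, 3:
  L_0(s) = (s + 1)(s - 2)(s - 3) / -20
  L_1(s) = (s + 2)(s - 2)(s - 3) / 12
  L_2(s) = (s + 2)(s + 1)(s - 3) / -12
  L_3(s) = (s + 2)(s + 1)(s - 2) / 20
Then g(s) = -7·L_0(s) + 4·L_1(s) + 13·L_2(s) + 48·L_3(s).
Expanding and collecting terms gives g(s) = 2s^3 - 3s + 3.
Evaluating at s = -5: g(-5) = -232.

-232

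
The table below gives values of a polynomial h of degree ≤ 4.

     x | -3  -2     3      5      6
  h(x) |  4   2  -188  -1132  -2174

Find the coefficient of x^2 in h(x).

-1

Write h(x) = ax^4 + bx^3 + cx^2 + dx + e. Substituting each data point gives a linear system:
  81a - 27b + 9c - 3d + e = 4
  16a - 8b + 4c - 2d + e = 2
  81a + 27b + 9c + 3d + e = -188
  625a + 125b + 25c + 5d + e = -1132
  1296a + 216b + 36c + 6d + e = -2174
Solving the system yields a = -1, b = -4, c = -1, d = 4, e = -2.
So h(x) = -x^4 - 4x^3 - x^2 + 4x - 2.
The coefficient of x^2 is -1.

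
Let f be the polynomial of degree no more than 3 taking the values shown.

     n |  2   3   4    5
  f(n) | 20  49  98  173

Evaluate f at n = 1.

Using the Lagrange interpolation formula with nodes 2, 3, 4, 5:
  L_0(n) = (n - 3)(n - 4)(n - 5) / -6
  L_1(n) = (n - 2)(n - 4)(n - 5) / 2
  L_2(n) = (n - 2)(n - 3)(n - 5) / -2
  L_3(n) = (n - 2)(n - 3)(n - 4) / 6
Then f(n) = 20·L_0(n) + 49·L_1(n) + 98·L_2(n) + 173·L_3(n).
Expanding and collecting terms gives f(n) = n^3 + n^2 + 5n - 2.
Evaluating at n = 1: f(1) = 5.

5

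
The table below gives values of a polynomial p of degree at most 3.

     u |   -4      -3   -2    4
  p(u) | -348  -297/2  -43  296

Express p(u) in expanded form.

Using the Lagrange interpolation formula with nodes -4, -3, -2, 4:
  L_0(u) = (u + 3)(u + 2)(u - 4) / -16
  L_1(u) = (u + 4)(u + 2)(u - 4) / 7
  L_2(u) = (u + 4)(u + 3)(u - 4) / -12
  L_3(u) = (u + 4)(u + 3)(u + 2) / 336
Then p(u) = -348·L_0(u) - 297/2·L_1(u) - 43·L_2(u) + 296·L_3(u).
Expanding and collecting terms gives p(u) = 5u³ - 2u² + (1/2)u + 6.
Check: p(-3) = -297/2. ✓

p(u) = 5u^3 - 2u^2 + (1/2)u + 6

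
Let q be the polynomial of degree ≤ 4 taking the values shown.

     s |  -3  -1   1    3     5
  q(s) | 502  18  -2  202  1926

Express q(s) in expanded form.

q(s) = 4s^4 - 5s^3 + 3s^2 - 5s + 1

Write q(s) = as^4 + bs^3 + cs^2 + ds + e. Substituting each data point gives a linear system:
  81a - 27b + 9c - 3d + e = 502
  a - b + c - d + e = 18
  a + b + c + d + e = -2
  81a + 27b + 9c + 3d + e = 202
  625a + 125b + 25c + 5d + e = 1926
Solving the system yields a = 4, b = -5, c = 3, d = -5, e = 1.
So q(s) = 4s^4 - 5s^3 + 3s^2 - 5s + 1.
Check: q(1) = -2. ✓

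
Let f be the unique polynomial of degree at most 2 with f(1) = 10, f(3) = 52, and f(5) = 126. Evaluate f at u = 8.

Forward differences of the values at u = 1, 3, 5:
  f  : 10  52  126
  Δ  : 42  74
  Δ^2: 32
The second differences are constant, confirming degree 2.
Interpolating (Newton forward form) and evaluating at u = 8 gives f(8) = 297.

297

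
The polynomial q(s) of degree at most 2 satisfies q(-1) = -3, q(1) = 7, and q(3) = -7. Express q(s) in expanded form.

Write q(s) = as^2 + bs + c. Substituting each data point gives a linear system:
  a - b + c = -3
  a + b + c = 7
  9a + 3b + c = -7
Solving the system yields a = -3, b = 5, c = 5.
So q(s) = -3s^2 + 5s + 5.
Check: q(1) = 7. ✓

q(s) = -3s^2 + 5s + 5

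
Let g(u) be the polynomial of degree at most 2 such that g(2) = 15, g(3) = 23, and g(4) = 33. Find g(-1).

3

Using the Lagrange interpolation formula with nodes 2, 3, 4:
  L_0(u) = (u - 3)(u - 4) / 2
  L_1(u) = (u - 2)(u - 4) / -1
  L_2(u) = (u - 2)(u - 3) / 2
Then g(u) = 15·L_0(u) + 23·L_1(u) + 33·L_2(u).
Expanding and collecting terms gives g(u) = u^2 + 3u + 5.
Evaluating at u = -1: g(-1) = 3.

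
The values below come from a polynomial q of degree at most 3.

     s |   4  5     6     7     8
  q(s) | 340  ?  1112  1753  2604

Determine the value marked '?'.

The 4 known points determine the degree-3 polynomial uniquely.
Write q(s) = as^3 + bs^2 + cs + d. Substituting each data point gives a linear system:
  64a + 16b + 4c + d = 340
  216a + 36b + 6c + d = 1112
  343a + 49b + 7c + d = 1753
  512a + 64b + 8c + d = 2604
Solving the system yields a = 5, b = 0, c = 6, d = -4.
So q(s) = 5s^3 + 6s - 4.
Then q(5) = 651.

651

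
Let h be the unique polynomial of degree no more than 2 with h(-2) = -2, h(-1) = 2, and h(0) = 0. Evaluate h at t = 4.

-68

Using the Lagrange interpolation formula with nodes -2, -1, 0:
  L_0(t) = (t + 1)t / 2
  L_1(t) = (t + 2)t / -1
  L_2(t) = (t + 2)(t + 1) / 2
Then h(t) = -2·L_0(t) + 2·L_1(t) + 0·L_2(t).
Expanding and collecting terms gives h(t) = -3t^2 - 5t.
Evaluating at t = 4: h(4) = -68.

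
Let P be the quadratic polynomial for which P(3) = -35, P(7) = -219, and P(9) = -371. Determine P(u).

Write P(u) = au^2 + bu + c. Substituting each data point gives a linear system:
  9a + 3b + c = -35
  49a + 7b + c = -219
  81a + 9b + c = -371
Solving the system yields a = -5, b = 4, c = -2.
So P(u) = -5u^2 + 4u - 2.
Check: P(9) = -371. ✓

P(u) = -5u^2 + 4u - 2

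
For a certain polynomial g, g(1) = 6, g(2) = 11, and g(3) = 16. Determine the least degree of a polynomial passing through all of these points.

1

Forward differences of the values at n = 1, 2, 3:
  g  : 6  11  16
  Δ  : 5  5
  Δ^2: 0
The first differences are constant (5) and nonzero, while all higher differences vanish, so the minimal degree is 1.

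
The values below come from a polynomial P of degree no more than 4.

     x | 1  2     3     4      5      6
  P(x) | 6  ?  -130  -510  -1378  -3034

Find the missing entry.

The 5 known points determine the degree-4 polynomial uniquely.
Write P(x) = ax^4 + bx^3 + cx^2 + dx + e. Substituting each data point gives a linear system:
  a + b + c + d + e = 6
  81a + 27b + 9c + 3d + e = -130
  256a + 64b + 16c + 4d + e = -510
  625a + 125b + 25c + 5d + e = -1378
  1296a + 216b + 36c + 6d + e = -3034
Solving the system yields a = -3, b = 4, c = -1, d = 4, e = 2.
So P(x) = -3x^4 + 4x^3 - x^2 + 4x + 2.
Then P(2) = -10.

-10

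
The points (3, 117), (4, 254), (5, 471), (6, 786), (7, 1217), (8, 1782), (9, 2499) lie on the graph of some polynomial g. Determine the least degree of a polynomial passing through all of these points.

3

Forward differences of the values at x = 3, 4, 5, 6, 7, 8, 9:
  g  : 117  254  471  786  1217  1782  2499
  Δ  : 137  217  315  431  565  717
  Δ^2: 80  98  116  134  152
  Δ^3: 18  18  18  18
  Δ^4: 0  0  0
  Δ^5: 0  0
  Δ^6: 0
The third differences are constant (18) and nonzero, while all higher differences vanish, so the minimal degree is 3.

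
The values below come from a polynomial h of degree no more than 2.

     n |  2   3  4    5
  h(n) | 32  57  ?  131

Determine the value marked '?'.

90

On equispaced nodes a degree-2 polynomial has vanishing third forward difference, so
  - h(2) + 3·h(3) - 3·h(4) + h(5) = 0.
Substituting the known values and solving for h(4):
  -3·h(4) = -270
  h(4) = 90.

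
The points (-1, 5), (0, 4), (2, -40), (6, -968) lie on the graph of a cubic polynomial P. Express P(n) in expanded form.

Write P(n) = an^3 + bn^2 + cn + d. Substituting each data point gives a linear system:
  -a + b - c + d = 5
  d = 4
  8a + 4b + 2c + d = -40
  216a + 36b + 6c + d = -968
Solving the system yields a = -4, b = -3, c = 0, d = 4.
So P(n) = -4n³ - 3n² + 4.
Check: P(-1) = 5. ✓

P(n) = -4n^3 - 3n^2 + 4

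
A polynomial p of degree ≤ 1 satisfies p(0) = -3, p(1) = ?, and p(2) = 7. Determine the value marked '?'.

On equispaced nodes a degree-1 polynomial has vanishing second forward difference, so
  p(0) - 2·p(1) + p(2) = 0.
Substituting the known values and solving for p(1):
  -2·p(1) = -4
  p(1) = 2.

2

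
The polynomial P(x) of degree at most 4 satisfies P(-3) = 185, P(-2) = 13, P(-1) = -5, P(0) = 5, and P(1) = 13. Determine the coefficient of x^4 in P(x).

Write P(x) = ax^4 + bx^3 + cx^2 + dx + e. Substituting each data point gives a linear system:
  81a - 27b + 9c - 3d + e = 185
  16a - 8b + 4c - 2d + e = 13
  a - b + c - d + e = -5
  e = 5
  a + b + c + d + e = 13
Solving the system yields a = 4, b = 3, c = -5, d = 6, e = 5.
So P(x) = 4x⁴ + 3x³ - 5x² + 6x + 5.
The leading coefficient is 4.

4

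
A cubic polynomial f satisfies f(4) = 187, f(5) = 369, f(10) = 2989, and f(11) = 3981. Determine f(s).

Write f(s) = as^3 + bs^2 + cs + d. Substituting each data point gives a linear system:
  64a + 16b + 4c + d = 187
  125a + 25b + 5c + d = 369
  1000a + 100b + 10c + d = 2989
  1331a + 121b + 11c + d = 3981
Solving the system yields a = 3, b = 0, c = -1, d = -1.
So f(s) = 3s^3 - s - 1.
Check: f(10) = 2989. ✓

f(s) = 3s^3 - s - 1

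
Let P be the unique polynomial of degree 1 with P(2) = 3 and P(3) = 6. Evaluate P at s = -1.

Write P(s) = as + b. Substituting each data point gives a linear system:
  2a + b = 3
  3a + b = 6
Solving the system yields a = 3, b = -3.
So P(s) = 3s - 3.
Then P(-1) = -6.

-6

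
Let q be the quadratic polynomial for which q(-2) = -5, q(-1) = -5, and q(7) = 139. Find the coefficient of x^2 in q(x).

Write q(x) = ax^2 + bx + c. Substituting each data point gives a linear system:
  4a - 2b + c = -5
  a - b + c = -5
  49a + 7b + c = 139
Solving the system yields a = 2, b = 6, c = -1.
So q(x) = 2x² + 6x - 1.
The leading coefficient is 2.

2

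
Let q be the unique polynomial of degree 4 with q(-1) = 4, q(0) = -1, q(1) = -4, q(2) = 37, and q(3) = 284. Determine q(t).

Write q(t) = at^4 + bt^3 + ct^2 + dt + e. Substituting each data point gives a linear system:
  a - b + c - d + e = 4
  e = -1
  a + b + c + d + e = -4
  16a + 8b + 4c + 2d + e = 37
  81a + 27b + 9c + 3d + e = 284
Solving the system yields a = 5, b = -3, c = -4, d = -1, e = -1.
So q(t) = 5t⁴ - 3t³ - 4t² - t - 1.
Check: q(0) = -1. ✓

q(t) = 5t^4 - 3t^3 - 4t^2 - t - 1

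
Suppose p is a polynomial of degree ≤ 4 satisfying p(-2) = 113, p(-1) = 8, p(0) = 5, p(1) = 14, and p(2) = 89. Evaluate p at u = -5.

Forward differences of the values at u = -2, -1, 0, 1, 2:
  p  : 113  8  5  14  89
  Δ  : -105  -3  9  75
  Δ^2: 102  12  66
  Δ^3: -90  54
  Δ^4: 144
The fourth differences are constant, confirming degree 4.
Interpolating (Newton forward form) and evaluating at u = -5 gives p(-5) = 4100.

4100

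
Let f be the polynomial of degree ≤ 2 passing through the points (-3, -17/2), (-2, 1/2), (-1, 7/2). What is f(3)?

-89/2

Write f(s) = as^2 + bs + c. Substituting each data point gives a linear system:
  9a - 3b + c = -17/2
  4a - 2b + c = 1/2
  a - b + c = 7/2
Solving the system yields a = -3, b = -6, c = 1/2.
So f(s) = -3s^2 - 6s + 1/2.
Then f(3) = -89/2.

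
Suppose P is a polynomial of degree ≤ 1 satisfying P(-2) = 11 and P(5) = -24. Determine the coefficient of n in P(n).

Write P(n) = an + b. Substituting each data point gives a linear system:
  -2a + b = 11
  5a + b = -24
Solving the system yields a = -5, b = 1.
So P(n) = -5n + 1.
The leading coefficient is -5.

-5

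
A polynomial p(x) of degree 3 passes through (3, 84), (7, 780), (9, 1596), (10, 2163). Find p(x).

Using the Lagrange interpolation formula with nodes 3, 7, 9, 10:
  L_0(x) = (x - 7)(x - 9)(x - 10) / -168
  L_1(x) = (x - 3)(x - 9)(x - 10) / 24
  L_2(x) = (x - 3)(x - 7)(x - 10) / -12
  L_3(x) = (x - 3)(x - 7)(x - 9) / 21
Then p(x) = 84·L_0(x) + 780·L_1(x) + 1596·L_2(x) + 2163·L_3(x).
Expanding and collecting terms gives p(x) = 2x³ + x² + 6x + 3.
Check: p(7) = 780. ✓

p(x) = 2x^3 + x^2 + 6x + 3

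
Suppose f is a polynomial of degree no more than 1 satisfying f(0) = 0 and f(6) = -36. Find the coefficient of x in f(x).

Write f(x) = ax + b. Substituting each data point gives a linear system:
  b = 0
  6a + b = -36
Solving the system yields a = -6, b = 0.
So f(x) = -6x.
The leading coefficient is -6.

-6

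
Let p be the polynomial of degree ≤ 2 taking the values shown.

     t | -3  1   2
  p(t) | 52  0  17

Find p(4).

87

Write p(t) = at^2 + bt + c. Substituting each data point gives a linear system:
  9a - 3b + c = 52
  a + b + c = 0
  4a + 2b + c = 17
Solving the system yields a = 6, b = -1, c = -5.
So p(t) = 6t^2 - t - 5.
Then p(4) = 87.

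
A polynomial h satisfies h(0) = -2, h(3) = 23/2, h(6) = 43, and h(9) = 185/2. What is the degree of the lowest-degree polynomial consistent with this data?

2

Forward differences of the values at t = 0, 3, 6, 9:
  h  : -2  23/2  43  185/2
  Δ  : 27/2  63/2  99/2
  Δ^2: 18  18
  Δ^3: 0
The second differences are constant (18) and nonzero, while all higher differences vanish, so the minimal degree is 2.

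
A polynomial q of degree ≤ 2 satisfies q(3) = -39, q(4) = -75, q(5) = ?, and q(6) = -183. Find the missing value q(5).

The 3 known points determine the degree-2 polynomial uniquely.
Write q(s) = as^2 + bs + c. Substituting each data point gives a linear system:
  9a + 3b + c = -39
  16a + 4b + c = -75
  36a + 6b + c = -183
Solving the system yields a = -6, b = 6, c = -3.
So q(s) = -6s^2 + 6s - 3.
Then q(5) = -123.

-123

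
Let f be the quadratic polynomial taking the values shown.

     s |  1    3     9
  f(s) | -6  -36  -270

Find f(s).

f(s) = -3s^2 - 3s

Write f(s) = as^2 + bs + c. Substituting each data point gives a linear system:
  a + b + c = -6
  9a + 3b + c = -36
  81a + 9b + c = -270
Solving the system yields a = -3, b = -3, c = 0.
So f(s) = -3s^2 - 3s.
Check: f(3) = -36. ✓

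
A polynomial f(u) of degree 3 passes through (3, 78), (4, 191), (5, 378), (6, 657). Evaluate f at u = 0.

3

Forward differences of the values at u = 3, 4, 5, 6:
  f  : 78  191  378  657
  Δ  : 113  187  279
  Δ^2: 74  92
  Δ^3: 18
The third differences are constant, confirming degree 3.
Interpolating (Newton forward form) and evaluating at u = 0 gives f(0) = 3.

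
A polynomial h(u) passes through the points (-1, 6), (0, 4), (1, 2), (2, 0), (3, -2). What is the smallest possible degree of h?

1

Forward differences of the values at u = -1, 0, 1, 2, 3:
  h  : 6  4  2  0  -2
  Δ  : -2  -2  -2  -2
  Δ^2: 0  0  0
  Δ^3: 0  0
  Δ^4: 0
The first differences are constant (-2) and nonzero, while all higher differences vanish, so the minimal degree is 1.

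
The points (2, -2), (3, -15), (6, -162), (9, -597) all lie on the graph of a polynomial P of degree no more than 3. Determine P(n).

Write P(n) = an^3 + bn^2 + cn + d. Substituting each data point gives a linear system:
  8a + 4b + 2c + d = -2
  27a + 9b + 3c + d = -15
  216a + 36b + 6c + d = -162
  729a + 81b + 9c + d = -597
Solving the system yields a = -1, b = 2, c = -4, d = 6.
So P(n) = -n^3 + 2n^2 - 4n + 6.
Check: P(3) = -15. ✓

P(n) = -n^3 + 2n^2 - 4n + 6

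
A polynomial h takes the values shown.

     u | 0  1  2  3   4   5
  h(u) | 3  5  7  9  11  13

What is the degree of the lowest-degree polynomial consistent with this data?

1

Forward differences of the values at u = 0, 1, 2, 3, 4, 5:
  h  : 3  5  7  9  11  13
  Δ  : 2  2  2  2  2
  Δ^2: 0  0  0  0
  Δ^3: 0  0  0
  Δ^4: 0  0
  Δ^5: 0
The first differences are constant (2) and nonzero, while all higher differences vanish, so the minimal degree is 1.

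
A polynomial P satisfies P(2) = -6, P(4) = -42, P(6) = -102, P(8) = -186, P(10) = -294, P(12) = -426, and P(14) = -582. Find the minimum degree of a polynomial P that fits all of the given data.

2

Forward differences of the values at x = 2, 4, 6, 8, 10, 12, 14:
  P  : -6  -42  -102  -186  -294  -426  -582
  Δ  : -36  -60  -84  -108  -132  -156
  Δ^2: -24  -24  -24  -24  -24
  Δ^3: 0  0  0  0
  Δ^4: 0  0  0
  Δ^5: 0  0
  Δ^6: 0
The second differences are constant (-24) and nonzero, while all higher differences vanish, so the minimal degree is 2.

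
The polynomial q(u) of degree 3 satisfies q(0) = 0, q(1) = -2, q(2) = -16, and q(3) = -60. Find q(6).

-552

Forward differences of the values at u = 0, 1, 2, 3:
  q  : 0  -2  -16  -60
  Δ  : -2  -14  -44
  Δ^2: -12  -30
  Δ^3: -18
The third differences are constant, confirming degree 3.
Interpolating (Newton forward form) and evaluating at u = 6 gives q(6) = -552.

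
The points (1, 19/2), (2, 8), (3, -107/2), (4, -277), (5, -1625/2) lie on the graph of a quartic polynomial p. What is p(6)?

Write p(x) = ax^4 + bx^3 + cx^2 + dx + e. Substituting each data point gives a linear system:
  a + b + c + d + e = 19/2
  16a + 8b + 4c + 2d + e = 8
  81a + 27b + 9c + 3d + e = -107/2
  256a + 64b + 16c + 4d + e = -277
  625a + 125b + 25c + 5d + e = -1625/2
Solving the system yields a = -2, b = 3, c = 2, d = 3/2, e = 5.
So p(x) = -2x^4 + 3x^3 + 2x^2 + (3/2)x + 5.
Then p(6) = -1858.

-1858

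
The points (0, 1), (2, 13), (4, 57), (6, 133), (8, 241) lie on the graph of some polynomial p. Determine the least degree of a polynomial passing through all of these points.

2

Forward differences of the values at s = 0, 2, 4, 6, 8:
  p  : 1  13  57  133  241
  Δ  : 12  44  76  108
  Δ^2: 32  32  32
  Δ^3: 0  0
  Δ^4: 0
The second differences are constant (32) and nonzero, while all higher differences vanish, so the minimal degree is 2.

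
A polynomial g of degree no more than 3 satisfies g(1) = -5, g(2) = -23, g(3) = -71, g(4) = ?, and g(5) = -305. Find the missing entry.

The 4 known points determine the degree-3 polynomial uniquely.
Write g(x) = ax^3 + bx^2 + cx + d. Substituting each data point gives a linear system:
  a + b + c + d = -5
  8a + 4b + 2c + d = -23
  27a + 9b + 3c + d = -71
  125a + 25b + 5c + d = -305
Solving the system yields a = -2, b = -3, c = 5, d = -5.
So g(x) = -2x^3 - 3x^2 + 5x - 5.
Then g(4) = -161.

-161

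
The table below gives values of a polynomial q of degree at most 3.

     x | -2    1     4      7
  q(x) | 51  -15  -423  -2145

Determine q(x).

q(x) = -6x^3 - x^2 - 5x - 3

Write q(x) = ax^3 + bx^2 + cx + d. Substituting each data point gives a linear system:
  -8a + 4b - 2c + d = 51
  a + b + c + d = -15
  64a + 16b + 4c + d = -423
  343a + 49b + 7c + d = -2145
Solving the system yields a = -6, b = -1, c = -5, d = -3.
So q(x) = -6x³ - x² - 5x - 3.
Check: q(1) = -15. ✓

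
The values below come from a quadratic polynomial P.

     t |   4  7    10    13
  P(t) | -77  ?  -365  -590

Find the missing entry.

The 3 known points determine the degree-2 polynomial uniquely.
Write P(t) = at^2 + bt + c. Substituting each data point gives a linear system:
  16a + 4b + c = -77
  100a + 10b + c = -365
  169a + 13b + c = -590
Solving the system yields a = -3, b = -6, c = -5.
So P(t) = -3t^2 - 6t - 5.
Then P(7) = -194.

-194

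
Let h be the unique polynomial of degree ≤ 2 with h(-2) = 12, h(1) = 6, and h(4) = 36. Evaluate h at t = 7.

Forward differences of the values at t = -2, 1, 4:
  h  : 12  6  36
  Δ  : -6  30
  Δ^2: 36
The second differences are constant, confirming degree 2.
Interpolating (Newton forward form) and evaluating at t = 7 gives h(7) = 102.

102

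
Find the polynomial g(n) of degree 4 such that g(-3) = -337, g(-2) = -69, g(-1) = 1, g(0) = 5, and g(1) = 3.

g(n) = -3n^4 + 4n^3 - 3n + 5

Write g(n) = an^4 + bn^3 + cn^2 + dn + e. Substituting each data point gives a linear system:
  81a - 27b + 9c - 3d + e = -337
  16a - 8b + 4c - 2d + e = -69
  a - b + c - d + e = 1
  e = 5
  a + b + c + d + e = 3
Solving the system yields a = -3, b = 4, c = 0, d = -3, e = 5.
So g(n) = -3n⁴ + 4n³ - 3n + 5.
Check: g(-1) = 1. ✓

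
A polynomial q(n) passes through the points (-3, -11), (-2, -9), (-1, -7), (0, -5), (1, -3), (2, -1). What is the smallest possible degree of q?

1

Forward differences of the values at n = -3, -2, -1, 0, 1, 2:
  q  : -11  -9  -7  -5  -3  -1
  Δ  : 2  2  2  2  2
  Δ^2: 0  0  0  0
  Δ^3: 0  0  0
  Δ^4: 0  0
  Δ^5: 0
The first differences are constant (2) and nonzero, while all higher differences vanish, so the minimal degree is 1.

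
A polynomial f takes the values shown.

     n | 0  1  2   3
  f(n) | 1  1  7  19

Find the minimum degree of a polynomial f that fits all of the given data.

Divided differences on the nodes 0, 1, 2, 3:
  order 0: 1  1  7  19
  order 1: 0  6  12
  order 2: 3  3
  order 3: 0
The order-2 divided differences are all 3 (nonzero) and every higher order vanishes, so the data lies on a polynomial of degree exactly 2.

2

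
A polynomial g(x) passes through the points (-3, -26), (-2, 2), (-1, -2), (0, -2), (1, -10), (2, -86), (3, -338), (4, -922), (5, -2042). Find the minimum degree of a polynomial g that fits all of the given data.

4

Forward differences of the values at x = -3, -2, -1, 0, 1, 2, 3, 4, 5:
  g  : -26  2  -2  -2  -10  -86  -338  -922  -2042
  Δ  : 28  -4  0  -8  -76  -252  -584  -1120
  Δ^2: -32  4  -8  -68  -176  -332  -536
  Δ^3: 36  -12  -60  -108  -156  -204
  Δ^4: -48  -48  -48  -48  -48
  Δ^5: 0  0  0  0
  Δ^6: 0  0  0
  Δ^7: 0  0
  Δ^8: 0
The fourth differences are constant (-48) and nonzero, while all higher differences vanish, so the minimal degree is 4.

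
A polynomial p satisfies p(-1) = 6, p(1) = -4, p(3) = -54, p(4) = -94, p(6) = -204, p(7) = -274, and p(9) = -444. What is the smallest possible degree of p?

Divided differences on the nodes -1, 1, 3, 4, 6, 7, 9:
  order 0: 6  -4  -54  -94  -204  -274  -444
  order 1: -5  -25  -40  -55  -70  -85
  order 2: -5  -5  -5  -5  -5
  order 3: 0  0  0  0
  order 4: 0  0  0
  order 5: 0  0
  order 6: 0
The order-2 divided differences are all -5 (nonzero) and every higher order vanishes, so the data lies on a polynomial of degree exactly 2.

2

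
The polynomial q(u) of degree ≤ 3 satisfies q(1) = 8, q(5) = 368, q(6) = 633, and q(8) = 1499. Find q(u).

q(u) = 3u^3 - u^2 + 3u + 3

Write q(u) = au^3 + bu^2 + cu + d. Substituting each data point gives a linear system:
  a + b + c + d = 8
  125a + 25b + 5c + d = 368
  216a + 36b + 6c + d = 633
  512a + 64b + 8c + d = 1499
Solving the system yields a = 3, b = -1, c = 3, d = 3.
So q(u) = 3u^3 - u^2 + 3u + 3.
Check: q(5) = 368. ✓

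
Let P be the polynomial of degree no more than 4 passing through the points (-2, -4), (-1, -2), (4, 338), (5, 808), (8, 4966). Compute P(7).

Using the Lagrange interpolation formula with nodes -2, -1, 4, 5, 8:
  L_0(s) = (s + 1)(s - 4)(s - 5)(s - 8) / 420
  L_1(s) = (s + 2)(s - 4)(s - 5)(s - 8) / -270
  L_2(s) = (s + 2)(s + 1)(s - 5)(s - 8) / 120
  L_3(s) = (s + 2)(s + 1)(s - 4)(s - 8) / -126
  L_4(s) = (s + 2)(s + 1)(s - 4)(s - 5) / 1080
Then P(s) = -4·L_0(s) - 2·L_1(s) + 338·L_2(s) + 808·L_3(s) + 4966·L_4(s).
Expanding and collecting terms gives P(s) = s^4 + 2s^3 - 2s^2 - 3s - 2.
Evaluating at s = 7: P(7) = 2966.

2966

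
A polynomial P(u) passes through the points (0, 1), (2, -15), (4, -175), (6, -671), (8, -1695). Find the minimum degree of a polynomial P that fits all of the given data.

Forward differences of the values at u = 0, 2, 4, 6, 8:
  P  : 1  -15  -175  -671  -1695
  Δ  : -16  -160  -496  -1024
  Δ^2: -144  -336  -528
  Δ^3: -192  -192
  Δ^4: 0
The third differences are constant (-192) and nonzero, while all higher differences vanish, so the minimal degree is 3.

3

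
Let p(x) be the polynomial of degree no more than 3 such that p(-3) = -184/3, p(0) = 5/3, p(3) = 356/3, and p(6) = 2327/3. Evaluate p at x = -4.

Using the Lagrange interpolation formula with nodes -3, 0, 3, 6:
  L_0(x) = x(x - 3)(x - 6) / -162
  L_1(x) = (x + 3)(x - 3)(x - 6) / 54
  L_2(x) = (x + 3)x(x - 6) / -54
  L_3(x) = (x + 3)x(x - 3) / 162
Then p(x) = -184/3·L_0(x) + 5/3·L_1(x) + 356/3·L_2(x) + 2327/3·L_3(x).
Expanding and collecting terms gives p(x) = 3x³ + 3x² + 3x + 5/3.
Evaluating at x = -4: p(-4) = -463/3.

-463/3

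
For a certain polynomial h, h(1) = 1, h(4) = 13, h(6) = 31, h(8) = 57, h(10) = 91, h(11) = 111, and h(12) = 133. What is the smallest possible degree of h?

2

Divided differences on the nodes 1, 4, 6, 8, 10, 11, 12:
  order 0: 1  13  31  57  91  111  133
  order 1: 4  9  13  17  20  22
  order 2: 1  1  1  1  1
  order 3: 0  0  0  0
  order 4: 0  0  0
  order 5: 0  0
  order 6: 0
The order-2 divided differences are all 1 (nonzero) and every higher order vanishes, so the data lies on a polynomial of degree exactly 2.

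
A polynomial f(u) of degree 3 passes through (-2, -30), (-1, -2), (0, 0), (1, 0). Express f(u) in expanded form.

Write f(u) = au^3 + bu^2 + cu + d. Substituting each data point gives a linear system:
  -8a + 4b - 2c + d = -30
  -a + b - c + d = -2
  d = 0
  a + b + c + d = 0
Solving the system yields a = 4, b = -1, c = -3, d = 0.
So f(u) = 4u^3 - u^2 - 3u.
Check: f(-1) = -2. ✓

f(u) = 4u^3 - u^2 - 3u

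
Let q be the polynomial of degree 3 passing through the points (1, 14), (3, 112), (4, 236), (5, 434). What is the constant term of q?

4

Write q(u) = au^3 + bu^2 + cu + d. Substituting each data point gives a linear system:
  a + b + c + d = 14
  27a + 9b + 3c + d = 112
  64a + 16b + 4c + d = 236
  125a + 25b + 5c + d = 434
Solving the system yields a = 3, b = 1, c = 6, d = 4.
So q(u) = 3u^3 + u^2 + 6u + 4.
The constant term is 4.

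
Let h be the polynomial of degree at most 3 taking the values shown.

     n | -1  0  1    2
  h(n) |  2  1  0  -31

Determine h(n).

Using the Lagrange interpolation formula with nodes -1, 0, 1, 2:
  L_0(n) = n(n - 1)(n - 2) / -6
  L_1(n) = (n + 1)(n - 1)(n - 2) / 2
  L_2(n) = (n + 1)n(n - 2) / -2
  L_3(n) = (n + 1)n(n - 1) / 6
Then h(n) = 2·L_0(n) + 1·L_1(n) + 0·L_2(n) - 31·L_3(n).
Expanding and collecting terms gives h(n) = -5n^3 + 4n + 1.
Check: h(1) = 0. ✓

h(n) = -5n^3 + 4n + 1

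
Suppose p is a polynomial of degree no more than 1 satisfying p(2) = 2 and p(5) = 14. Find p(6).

Using the Lagrange interpolation formula with nodes 2, 5:
  L_0(n) = (n - 5) / -3
  L_1(n) = (n - 2) / 3
Then p(n) = 2·L_0(n) + 14·L_1(n).
Expanding and collecting terms gives p(n) = 4n - 6.
Evaluating at n = 6: p(6) = 18.

18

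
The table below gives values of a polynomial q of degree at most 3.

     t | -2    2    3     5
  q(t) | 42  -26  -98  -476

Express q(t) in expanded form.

Write q(t) = at^3 + bt^2 + ct + d. Substituting each data point gives a linear system:
  -8a + 4b - 2c + d = 42
  8a + 4b + 2c + d = -26
  27a + 9b + 3c + d = -98
  125a + 25b + 5c + d = -476
Solving the system yields a = -4, b = 1, c = -1, d = 4.
So q(t) = -4t^3 + t^2 - t + 4.
Check: q(2) = -26. ✓

q(t) = -4t^3 + t^2 - t + 4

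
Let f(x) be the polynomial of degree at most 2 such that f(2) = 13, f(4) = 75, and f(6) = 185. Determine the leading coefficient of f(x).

6

Write f(x) = ax^2 + bx + c. Substituting each data point gives a linear system:
  4a + 2b + c = 13
  16a + 4b + c = 75
  36a + 6b + c = 185
Solving the system yields a = 6, b = -5, c = -1.
So f(x) = 6x² - 5x - 1.
The leading coefficient is 6.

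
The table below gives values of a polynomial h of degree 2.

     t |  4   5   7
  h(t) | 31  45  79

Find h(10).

145

Using the Lagrange interpolation formula with nodes 4, 5, 7:
  L_0(t) = (t - 5)(t - 7) / 3
  L_1(t) = (t - 4)(t - 7) / -2
  L_2(t) = (t - 4)(t - 5) / 6
Then h(t) = 31·L_0(t) + 45·L_1(t) + 79·L_2(t).
Expanding and collecting terms gives h(t) = t^2 + 5t - 5.
Evaluating at t = 10: h(10) = 145.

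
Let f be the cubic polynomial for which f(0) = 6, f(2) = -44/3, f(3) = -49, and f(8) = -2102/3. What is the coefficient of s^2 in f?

Write f(s) = as^3 + bs^2 + cs + d. Substituting each data point gives a linear system:
  d = 6
  8a + 4b + 2c + d = -44/3
  27a + 9b + 3c + d = -49
  512a + 64b + 8c + d = -2102/3
Solving the system yields a = -1, b = -3, c = -1/3, d = 6.
So f(s) = -s^3 - 3s^2 - (1/3)s + 6.
The coefficient of s^2 is -3.

-3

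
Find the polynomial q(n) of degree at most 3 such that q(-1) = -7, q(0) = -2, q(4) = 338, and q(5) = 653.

Write q(n) = an^3 + bn^2 + cn + d. Substituting each data point gives a linear system:
  -a + b - c + d = -7
  d = -2
  64a + 16b + 4c + d = 338
  125a + 25b + 5c + d = 653
Solving the system yields a = 5, b = 1, c = 1, d = -2.
So q(n) = 5n³ + n² + n - 2.
Check: q(0) = -2. ✓

q(n) = 5n^3 + n^2 + n - 2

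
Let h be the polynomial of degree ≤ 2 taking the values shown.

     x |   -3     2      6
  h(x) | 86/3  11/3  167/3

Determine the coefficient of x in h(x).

Write h(x) = ax^2 + bx + c. Substituting each data point gives a linear system:
  9a - 3b + c = 86/3
  4a + 2b + c = 11/3
  36a + 6b + c = 167/3
Solving the system yields a = 2, b = -3, c = 5/3.
So h(x) = 2x² - 3x + 5/3.
The coefficient of x is -3.

-3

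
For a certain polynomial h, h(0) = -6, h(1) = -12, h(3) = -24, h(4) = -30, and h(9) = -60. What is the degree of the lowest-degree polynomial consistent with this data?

Divided differences on the nodes 0, 1, 3, 4, 9:
  order 0: -6  -12  -24  -30  -60
  order 1: -6  -6  -6  -6
  order 2: 0  0  0
  order 3: 0  0
  order 4: 0
The order-1 divided differences are all -6 (nonzero) and every higher order vanishes, so the data lies on a polynomial of degree exactly 1.

1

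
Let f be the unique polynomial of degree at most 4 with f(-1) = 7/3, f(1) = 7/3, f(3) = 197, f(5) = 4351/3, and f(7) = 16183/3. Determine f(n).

Write f(n) = an^4 + bn^3 + cn^2 + dn + e. Substituting each data point gives a linear system:
  a - b + c - d + e = 7/3
  a + b + c + d + e = 7/3
  81a + 27b + 9c + 3d + e = 197
  625a + 125b + 25c + 5d + e = 4351/3
  2401a + 343b + 49c + 7d + e = 16183/3
Solving the system yields a = 2, b = 2, c = -5/3, d = -2, e = 2.
So f(n) = 2n^4 + 2n^3 - (5/3)n^2 - 2n + 2.
Check: f(7) = 16183/3. ✓

f(n) = 2n^4 + 2n^3 - (5/3)n^2 - 2n + 2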